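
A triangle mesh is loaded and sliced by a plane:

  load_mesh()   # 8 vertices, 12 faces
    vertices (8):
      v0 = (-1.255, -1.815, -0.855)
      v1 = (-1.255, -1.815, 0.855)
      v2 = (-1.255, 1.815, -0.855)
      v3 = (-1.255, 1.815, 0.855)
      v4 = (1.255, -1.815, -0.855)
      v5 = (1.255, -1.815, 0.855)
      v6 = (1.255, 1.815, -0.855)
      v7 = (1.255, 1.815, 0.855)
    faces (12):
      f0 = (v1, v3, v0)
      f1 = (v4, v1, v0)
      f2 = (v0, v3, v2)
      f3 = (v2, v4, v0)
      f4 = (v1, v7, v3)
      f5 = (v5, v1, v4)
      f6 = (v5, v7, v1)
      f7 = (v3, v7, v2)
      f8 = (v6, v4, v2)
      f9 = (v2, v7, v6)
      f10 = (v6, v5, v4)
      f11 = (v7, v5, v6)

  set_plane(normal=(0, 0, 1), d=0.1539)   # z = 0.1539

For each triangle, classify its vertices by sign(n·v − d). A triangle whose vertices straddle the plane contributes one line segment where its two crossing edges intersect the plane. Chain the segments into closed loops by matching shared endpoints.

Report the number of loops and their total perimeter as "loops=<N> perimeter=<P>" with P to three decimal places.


Straddling triangles (8 of 12):
  (v1,v3,v0) [++-] → (-1.255, 0.3267, 0.1539)–(-1.255, -1.815, 0.1539)  len=2.1417
  (v4,v1,v0) [-+-] → (-0.2259, -1.815, 0.1539)–(-1.255, -1.815, 0.1539)  len=1.0291
  (v0,v3,v2) [-+-] → (-1.255, 0.3267, 0.1539)–(-1.255, 1.815, 0.1539)  len=1.4883
  (v5,v1,v4) [++-] → (-0.2259, -1.815, 0.1539)–(1.255, -1.815, 0.1539)  len=1.4809
  (v3,v7,v2) [++-] → (0.2259, 1.815, 0.1539)–(-1.255, 1.815, 0.1539)  len=1.4809
  (v2,v7,v6) [-+-] → (0.2259, 1.815, 0.1539)–(1.255, 1.815, 0.1539)  len=1.0291
  (v6,v5,v4) [-+-] → (1.255, -0.3267, 0.1539)–(1.255, -1.815, 0.1539)  len=1.4883
  (v7,v5,v6) [++-] → (1.255, -0.3267, 0.1539)–(1.255, 1.815, 0.1539)  len=2.1417

Chained into 1 loop(s):
  loop 1: 8 segments, perimeter = 12.2800
Total perimeter = 12.280

loops=1 perimeter=12.280


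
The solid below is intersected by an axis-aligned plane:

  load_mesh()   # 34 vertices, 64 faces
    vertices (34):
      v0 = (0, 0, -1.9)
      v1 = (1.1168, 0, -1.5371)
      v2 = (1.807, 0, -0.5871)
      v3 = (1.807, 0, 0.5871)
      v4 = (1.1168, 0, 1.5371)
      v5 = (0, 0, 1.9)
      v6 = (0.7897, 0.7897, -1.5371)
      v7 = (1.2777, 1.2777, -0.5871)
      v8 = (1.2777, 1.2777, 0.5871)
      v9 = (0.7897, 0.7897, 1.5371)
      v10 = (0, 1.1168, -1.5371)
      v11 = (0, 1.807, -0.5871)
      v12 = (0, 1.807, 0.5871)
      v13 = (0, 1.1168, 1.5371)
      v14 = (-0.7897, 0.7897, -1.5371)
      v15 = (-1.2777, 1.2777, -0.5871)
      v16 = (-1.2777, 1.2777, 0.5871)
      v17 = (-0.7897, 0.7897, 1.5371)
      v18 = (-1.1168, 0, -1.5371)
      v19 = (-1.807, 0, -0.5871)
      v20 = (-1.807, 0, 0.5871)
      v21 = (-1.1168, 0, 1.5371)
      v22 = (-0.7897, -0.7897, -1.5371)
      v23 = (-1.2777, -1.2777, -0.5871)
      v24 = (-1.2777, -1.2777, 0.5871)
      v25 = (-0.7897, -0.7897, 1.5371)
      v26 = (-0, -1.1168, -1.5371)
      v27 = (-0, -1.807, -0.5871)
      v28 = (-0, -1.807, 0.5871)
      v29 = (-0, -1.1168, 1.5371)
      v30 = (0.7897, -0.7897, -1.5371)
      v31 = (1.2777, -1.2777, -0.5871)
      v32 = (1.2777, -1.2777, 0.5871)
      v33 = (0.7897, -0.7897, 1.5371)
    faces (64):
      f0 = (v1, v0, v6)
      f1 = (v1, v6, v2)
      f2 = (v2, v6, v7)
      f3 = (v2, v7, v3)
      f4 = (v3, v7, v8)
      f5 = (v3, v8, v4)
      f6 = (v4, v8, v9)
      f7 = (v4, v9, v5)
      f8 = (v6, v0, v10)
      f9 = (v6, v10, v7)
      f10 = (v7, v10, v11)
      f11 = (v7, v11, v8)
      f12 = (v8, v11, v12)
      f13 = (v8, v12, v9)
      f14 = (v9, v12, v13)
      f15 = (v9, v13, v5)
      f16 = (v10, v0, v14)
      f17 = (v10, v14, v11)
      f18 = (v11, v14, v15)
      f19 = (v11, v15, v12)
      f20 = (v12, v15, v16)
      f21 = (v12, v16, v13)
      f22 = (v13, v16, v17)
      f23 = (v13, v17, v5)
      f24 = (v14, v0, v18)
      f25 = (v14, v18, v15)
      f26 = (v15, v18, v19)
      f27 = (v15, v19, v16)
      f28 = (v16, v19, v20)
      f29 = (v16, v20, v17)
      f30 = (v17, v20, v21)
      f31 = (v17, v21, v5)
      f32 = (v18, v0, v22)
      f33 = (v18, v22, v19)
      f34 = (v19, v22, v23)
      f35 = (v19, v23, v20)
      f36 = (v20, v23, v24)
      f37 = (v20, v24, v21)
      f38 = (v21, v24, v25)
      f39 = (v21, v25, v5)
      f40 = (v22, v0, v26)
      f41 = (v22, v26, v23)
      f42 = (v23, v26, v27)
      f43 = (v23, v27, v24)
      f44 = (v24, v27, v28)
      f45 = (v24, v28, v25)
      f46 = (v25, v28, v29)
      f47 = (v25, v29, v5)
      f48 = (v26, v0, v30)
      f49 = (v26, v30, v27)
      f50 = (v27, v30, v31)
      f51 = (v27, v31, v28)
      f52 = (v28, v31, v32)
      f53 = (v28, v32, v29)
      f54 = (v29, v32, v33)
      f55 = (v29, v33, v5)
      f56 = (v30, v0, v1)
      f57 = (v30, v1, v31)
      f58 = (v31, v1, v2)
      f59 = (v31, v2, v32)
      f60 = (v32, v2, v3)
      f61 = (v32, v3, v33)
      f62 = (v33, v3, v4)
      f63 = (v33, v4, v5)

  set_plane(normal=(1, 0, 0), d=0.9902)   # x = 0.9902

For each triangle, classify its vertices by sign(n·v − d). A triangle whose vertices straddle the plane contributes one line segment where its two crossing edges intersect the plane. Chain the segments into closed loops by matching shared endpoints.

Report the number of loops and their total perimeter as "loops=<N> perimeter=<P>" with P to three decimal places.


loops=1 perimeter=9.501

Straddling triangles (20 of 64):
  (v1,v0,v6) [+--] → (0.9902, 0, -1.57824)–(0.9902, 0.305644, -1.5371)  len=0.3084
  (v1,v6,v2) [+-+] → (0.9902, 0.305644, -1.5371)–(0.9902, 0.634058, -1.34986)  len=0.3780
  (v2,v6,v7) [+-+] → (0.9902, 0.634058, -1.34986)–(0.9902, 0.9902, -1.14678)  len=0.4100
  (v4,v8,v9) [++-] → (0.9902, 0.9902, 1.14678)–(0.9902, 0.305644, 1.5371)  len=0.7880
  (v4,v9,v5) [+--] → (0.9902, 0.305644, 1.5371)–(0.9902, 0, 1.57824)  len=0.3084
  (v6,v10,v7) [--+] → (0.9902, 1.2415, -0.800863)–(0.9902, 0.9902, -1.14678)  len=0.4276
  (v7,v10,v11) [+--] → (0.9902, 1.2415, -0.800863)–(0.9902, 1.3968, -0.5871)  len=0.2642
  (v7,v11,v8) [+-+] → (0.9902, 1.3968, -0.5871)–(0.9902, 1.3968, 0.322889)  len=0.9100
  (v8,v11,v12) [+--] → (0.9902, 1.3968, 0.322889)–(0.9902, 1.3968, 0.5871)  len=0.2642
  (v8,v12,v9) [+--] → (0.9902, 1.3968, 0.5871)–(0.9902, 0.9902, 1.14678)  len=0.6918
  (v27,v30,v31) [--+] → (0.9902, -0.9902, -1.14678)–(0.9902, -1.3968, -0.5871)  len=0.6918
  (v27,v31,v28) [-+-] → (0.9902, -1.3968, -0.5871)–(0.9902, -1.3968, -0.322889)  len=0.2642
  (v28,v31,v32) [-++] → (0.9902, -1.3968, -0.322889)–(0.9902, -1.3968, 0.5871)  len=0.9100
  (v28,v32,v29) [-+-] → (0.9902, -1.3968, 0.5871)–(0.9902, -1.2415, 0.800863)  len=0.2642
  (v29,v32,v33) [-+-] → (0.9902, -1.2415, 0.800863)–(0.9902, -0.9902, 1.14678)  len=0.4276
  (v30,v0,v1) [--+] → (0.9902, 0, -1.57824)–(0.9902, -0.305644, -1.5371)  len=0.3084
  (v30,v1,v31) [-++] → (0.9902, -0.305644, -1.5371)–(0.9902, -0.9902, -1.14678)  len=0.7880
  (v32,v3,v33) [++-] → (0.9902, -0.634058, 1.34986)–(0.9902, -0.9902, 1.14678)  len=0.4100
  (v33,v3,v4) [-++] → (0.9902, -0.634058, 1.34986)–(0.9902, -0.305644, 1.5371)  len=0.3780
  (v33,v4,v5) [-+-] → (0.9902, -0.305644, 1.5371)–(0.9902, 0, 1.57824)  len=0.3084

Chained into 1 loop(s):
  loop 1: 20 segments, perimeter = 9.5012
Total perimeter = 9.501


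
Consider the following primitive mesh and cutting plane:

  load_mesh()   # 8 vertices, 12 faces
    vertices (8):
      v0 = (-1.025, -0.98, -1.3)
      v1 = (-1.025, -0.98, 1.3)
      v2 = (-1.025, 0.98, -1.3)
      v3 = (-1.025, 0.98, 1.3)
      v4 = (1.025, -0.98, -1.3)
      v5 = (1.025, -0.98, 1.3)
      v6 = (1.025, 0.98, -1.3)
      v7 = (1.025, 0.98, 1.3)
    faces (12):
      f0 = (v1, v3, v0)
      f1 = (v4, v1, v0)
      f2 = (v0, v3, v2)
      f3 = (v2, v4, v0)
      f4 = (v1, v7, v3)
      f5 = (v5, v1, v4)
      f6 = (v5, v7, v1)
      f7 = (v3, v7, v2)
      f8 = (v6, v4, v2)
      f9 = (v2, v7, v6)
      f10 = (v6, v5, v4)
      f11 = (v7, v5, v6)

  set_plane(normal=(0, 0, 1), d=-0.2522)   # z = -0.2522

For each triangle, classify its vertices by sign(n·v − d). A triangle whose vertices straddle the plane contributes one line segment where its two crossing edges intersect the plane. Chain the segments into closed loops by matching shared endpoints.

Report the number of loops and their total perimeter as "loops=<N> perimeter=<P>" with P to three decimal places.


loops=1 perimeter=8.020

Straddling triangles (8 of 12):
  (v1,v3,v0) [++-] → (-1.025, -0.19012, -0.2522)–(-1.025, -0.98, -0.2522)  len=0.7899
  (v4,v1,v0) [-+-] → (0.19885, -0.98, -0.2522)–(-1.025, -0.98, -0.2522)  len=1.2238
  (v0,v3,v2) [-+-] → (-1.025, -0.19012, -0.2522)–(-1.025, 0.98, -0.2522)  len=1.1701
  (v5,v1,v4) [++-] → (0.19885, -0.98, -0.2522)–(1.025, -0.98, -0.2522)  len=0.8261
  (v3,v7,v2) [++-] → (-0.19885, 0.98, -0.2522)–(-1.025, 0.98, -0.2522)  len=0.8261
  (v2,v7,v6) [-+-] → (-0.19885, 0.98, -0.2522)–(1.025, 0.98, -0.2522)  len=1.2238
  (v6,v5,v4) [-+-] → (1.025, 0.19012, -0.2522)–(1.025, -0.98, -0.2522)  len=1.1701
  (v7,v5,v6) [++-] → (1.025, 0.19012, -0.2522)–(1.025, 0.98, -0.2522)  len=0.7899

Chained into 1 loop(s):
  loop 1: 8 segments, perimeter = 8.0200
Total perimeter = 8.020


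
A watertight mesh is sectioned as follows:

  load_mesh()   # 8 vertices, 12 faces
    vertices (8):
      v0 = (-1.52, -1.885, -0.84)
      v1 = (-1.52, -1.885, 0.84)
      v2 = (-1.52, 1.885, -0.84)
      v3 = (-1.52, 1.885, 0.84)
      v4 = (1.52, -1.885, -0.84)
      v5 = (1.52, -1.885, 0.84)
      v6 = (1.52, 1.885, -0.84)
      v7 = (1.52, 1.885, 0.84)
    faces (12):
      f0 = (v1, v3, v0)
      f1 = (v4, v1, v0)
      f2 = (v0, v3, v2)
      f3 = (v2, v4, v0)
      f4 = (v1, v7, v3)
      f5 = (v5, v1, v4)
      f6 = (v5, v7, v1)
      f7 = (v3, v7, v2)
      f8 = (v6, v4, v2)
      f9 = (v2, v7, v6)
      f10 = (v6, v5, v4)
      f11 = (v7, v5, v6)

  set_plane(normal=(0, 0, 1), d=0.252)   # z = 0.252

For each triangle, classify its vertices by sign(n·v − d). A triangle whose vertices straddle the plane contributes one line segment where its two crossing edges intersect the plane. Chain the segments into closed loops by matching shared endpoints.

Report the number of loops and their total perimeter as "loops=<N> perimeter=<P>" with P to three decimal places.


Straddling triangles (8 of 12):
  (v1,v3,v0) [++-] → (-1.52, 0.5655, 0.252)–(-1.52, -1.885, 0.252)  len=2.4505
  (v4,v1,v0) [-+-] → (-0.456, -1.885, 0.252)–(-1.52, -1.885, 0.252)  len=1.0640
  (v0,v3,v2) [-+-] → (-1.52, 0.5655, 0.252)–(-1.52, 1.885, 0.252)  len=1.3195
  (v5,v1,v4) [++-] → (-0.456, -1.885, 0.252)–(1.52, -1.885, 0.252)  len=1.9760
  (v3,v7,v2) [++-] → (0.456, 1.885, 0.252)–(-1.52, 1.885, 0.252)  len=1.9760
  (v2,v7,v6) [-+-] → (0.456, 1.885, 0.252)–(1.52, 1.885, 0.252)  len=1.0640
  (v6,v5,v4) [-+-] → (1.52, -0.5655, 0.252)–(1.52, -1.885, 0.252)  len=1.3195
  (v7,v5,v6) [++-] → (1.52, -0.5655, 0.252)–(1.52, 1.885, 0.252)  len=2.4505

Chained into 1 loop(s):
  loop 1: 8 segments, perimeter = 13.6200
Total perimeter = 13.620

loops=1 perimeter=13.620


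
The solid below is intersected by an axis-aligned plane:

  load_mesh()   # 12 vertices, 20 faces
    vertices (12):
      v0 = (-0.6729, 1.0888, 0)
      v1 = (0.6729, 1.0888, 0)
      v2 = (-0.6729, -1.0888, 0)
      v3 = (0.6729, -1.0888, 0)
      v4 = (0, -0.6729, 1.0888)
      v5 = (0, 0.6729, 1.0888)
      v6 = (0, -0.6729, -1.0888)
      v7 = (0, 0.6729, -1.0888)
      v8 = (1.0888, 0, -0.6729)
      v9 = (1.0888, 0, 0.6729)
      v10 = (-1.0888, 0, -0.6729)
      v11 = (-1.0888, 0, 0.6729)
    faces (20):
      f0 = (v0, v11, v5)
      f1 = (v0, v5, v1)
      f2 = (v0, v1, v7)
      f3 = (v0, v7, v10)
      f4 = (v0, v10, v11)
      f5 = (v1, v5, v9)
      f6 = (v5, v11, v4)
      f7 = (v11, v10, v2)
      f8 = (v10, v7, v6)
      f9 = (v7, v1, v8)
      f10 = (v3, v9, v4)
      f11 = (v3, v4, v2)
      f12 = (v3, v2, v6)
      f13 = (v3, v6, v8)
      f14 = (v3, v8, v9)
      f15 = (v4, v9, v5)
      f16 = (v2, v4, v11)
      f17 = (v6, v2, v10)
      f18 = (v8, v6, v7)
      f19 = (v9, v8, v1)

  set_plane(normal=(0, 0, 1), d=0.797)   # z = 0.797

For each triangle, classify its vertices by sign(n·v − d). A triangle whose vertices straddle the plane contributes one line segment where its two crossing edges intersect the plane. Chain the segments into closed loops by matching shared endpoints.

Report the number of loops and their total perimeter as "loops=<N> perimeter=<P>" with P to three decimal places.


Straddling triangles (8 of 20):
  (v0,v11,v5) [--+] → (-0.763914, 0.200786, 0.797)–(-0.180338, 0.784362, 0.797)  len=0.8253
  (v0,v5,v1) [-+-] → (-0.180338, 0.784362, 0.797)–(0.180338, 0.784362, 0.797)  len=0.3607
  (v1,v5,v9) [-+-] → (0.180338, 0.784362, 0.797)–(0.763914, 0.200786, 0.797)  len=0.8253
  (v5,v11,v4) [+-+] → (-0.763914, 0.200786, 0.797)–(-0.763914, -0.200786, 0.797)  len=0.4016
  (v3,v9,v4) [--+] → (0.763914, -0.200786, 0.797)–(0.180338, -0.784362, 0.797)  len=0.8253
  (v3,v4,v2) [-+-] → (0.180338, -0.784362, 0.797)–(-0.180338, -0.784362, 0.797)  len=0.3607
  (v4,v9,v5) [+-+] → (0.763914, -0.200786, 0.797)–(0.763914, 0.200786, 0.797)  len=0.4016
  (v2,v4,v11) [-+-] → (-0.180338, -0.784362, 0.797)–(-0.763914, -0.200786, 0.797)  len=0.8253

Chained into 1 loop(s):
  loop 1: 8 segments, perimeter = 4.8257
Total perimeter = 4.826

loops=1 perimeter=4.826


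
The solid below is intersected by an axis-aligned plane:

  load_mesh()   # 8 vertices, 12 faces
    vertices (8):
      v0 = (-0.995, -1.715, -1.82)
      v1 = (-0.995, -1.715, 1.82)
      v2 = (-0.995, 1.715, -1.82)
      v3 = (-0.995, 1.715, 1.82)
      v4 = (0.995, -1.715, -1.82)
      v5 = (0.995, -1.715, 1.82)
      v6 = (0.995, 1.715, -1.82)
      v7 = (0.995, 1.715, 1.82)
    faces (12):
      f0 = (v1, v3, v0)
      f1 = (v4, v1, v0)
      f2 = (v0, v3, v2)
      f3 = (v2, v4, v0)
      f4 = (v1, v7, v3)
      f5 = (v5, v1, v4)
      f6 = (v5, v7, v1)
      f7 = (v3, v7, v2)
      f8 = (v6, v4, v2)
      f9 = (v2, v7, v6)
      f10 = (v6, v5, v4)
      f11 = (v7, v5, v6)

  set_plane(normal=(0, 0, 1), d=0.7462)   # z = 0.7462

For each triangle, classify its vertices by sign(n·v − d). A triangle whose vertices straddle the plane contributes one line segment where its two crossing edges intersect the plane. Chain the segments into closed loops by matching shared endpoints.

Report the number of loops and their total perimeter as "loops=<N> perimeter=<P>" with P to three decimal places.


Straddling triangles (8 of 12):
  (v1,v3,v0) [++-] → (-0.995, 0.70315, 0.7462)–(-0.995, -1.715, 0.7462)  len=2.4182
  (v4,v1,v0) [-+-] → (-0.40795, -1.715, 0.7462)–(-0.995, -1.715, 0.7462)  len=0.5871
  (v0,v3,v2) [-+-] → (-0.995, 0.70315, 0.7462)–(-0.995, 1.715, 0.7462)  len=1.0119
  (v5,v1,v4) [++-] → (-0.40795, -1.715, 0.7462)–(0.995, -1.715, 0.7462)  len=1.4030
  (v3,v7,v2) [++-] → (0.40795, 1.715, 0.7462)–(-0.995, 1.715, 0.7462)  len=1.4030
  (v2,v7,v6) [-+-] → (0.40795, 1.715, 0.7462)–(0.995, 1.715, 0.7462)  len=0.5871
  (v6,v5,v4) [-+-] → (0.995, -0.70315, 0.7462)–(0.995, -1.715, 0.7462)  len=1.0119
  (v7,v5,v6) [++-] → (0.995, -0.70315, 0.7462)–(0.995, 1.715, 0.7462)  len=2.4182

Chained into 1 loop(s):
  loop 1: 8 segments, perimeter = 10.8400
Total perimeter = 10.840

loops=1 perimeter=10.840


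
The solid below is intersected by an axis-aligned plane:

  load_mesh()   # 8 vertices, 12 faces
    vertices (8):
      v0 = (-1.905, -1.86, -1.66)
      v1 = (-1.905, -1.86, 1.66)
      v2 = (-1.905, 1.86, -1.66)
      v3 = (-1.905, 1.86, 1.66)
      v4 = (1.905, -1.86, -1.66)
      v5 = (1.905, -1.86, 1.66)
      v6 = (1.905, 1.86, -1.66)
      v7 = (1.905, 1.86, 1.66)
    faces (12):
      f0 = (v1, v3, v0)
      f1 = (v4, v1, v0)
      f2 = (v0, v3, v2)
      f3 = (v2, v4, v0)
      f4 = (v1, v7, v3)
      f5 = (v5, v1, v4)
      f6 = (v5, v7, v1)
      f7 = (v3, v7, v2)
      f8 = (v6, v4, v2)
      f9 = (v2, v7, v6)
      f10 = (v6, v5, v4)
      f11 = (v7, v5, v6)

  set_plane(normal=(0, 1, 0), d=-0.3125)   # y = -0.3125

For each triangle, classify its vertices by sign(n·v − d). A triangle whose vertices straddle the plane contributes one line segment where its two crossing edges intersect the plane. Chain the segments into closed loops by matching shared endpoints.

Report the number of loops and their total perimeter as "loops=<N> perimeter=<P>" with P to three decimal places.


Straddling triangles (8 of 12):
  (v1,v3,v0) [-+-] → (-1.905, -0.3125, 1.66)–(-1.905, -0.3125, -0.278898)  len=1.9389
  (v0,v3,v2) [-++] → (-1.905, -0.3125, -0.278898)–(-1.905, -0.3125, -1.66)  len=1.3811
  (v2,v4,v0) [+--] → (0.32006, -0.3125, -1.66)–(-1.905, -0.3125, -1.66)  len=2.2251
  (v1,v7,v3) [-++] → (-0.32006, -0.3125, 1.66)–(-1.905, -0.3125, 1.66)  len=1.5849
  (v5,v7,v1) [-+-] → (1.905, -0.3125, 1.66)–(-0.32006, -0.3125, 1.66)  len=2.2251
  (v6,v4,v2) [+-+] → (1.905, -0.3125, -1.66)–(0.32006, -0.3125, -1.66)  len=1.5849
  (v6,v5,v4) [+--] → (1.905, -0.3125, 0.278898)–(1.905, -0.3125, -1.66)  len=1.9389
  (v7,v5,v6) [+-+] → (1.905, -0.3125, 1.66)–(1.905, -0.3125, 0.278898)  len=1.3811

Chained into 1 loop(s):
  loop 1: 8 segments, perimeter = 14.2600
Total perimeter = 14.260

loops=1 perimeter=14.260


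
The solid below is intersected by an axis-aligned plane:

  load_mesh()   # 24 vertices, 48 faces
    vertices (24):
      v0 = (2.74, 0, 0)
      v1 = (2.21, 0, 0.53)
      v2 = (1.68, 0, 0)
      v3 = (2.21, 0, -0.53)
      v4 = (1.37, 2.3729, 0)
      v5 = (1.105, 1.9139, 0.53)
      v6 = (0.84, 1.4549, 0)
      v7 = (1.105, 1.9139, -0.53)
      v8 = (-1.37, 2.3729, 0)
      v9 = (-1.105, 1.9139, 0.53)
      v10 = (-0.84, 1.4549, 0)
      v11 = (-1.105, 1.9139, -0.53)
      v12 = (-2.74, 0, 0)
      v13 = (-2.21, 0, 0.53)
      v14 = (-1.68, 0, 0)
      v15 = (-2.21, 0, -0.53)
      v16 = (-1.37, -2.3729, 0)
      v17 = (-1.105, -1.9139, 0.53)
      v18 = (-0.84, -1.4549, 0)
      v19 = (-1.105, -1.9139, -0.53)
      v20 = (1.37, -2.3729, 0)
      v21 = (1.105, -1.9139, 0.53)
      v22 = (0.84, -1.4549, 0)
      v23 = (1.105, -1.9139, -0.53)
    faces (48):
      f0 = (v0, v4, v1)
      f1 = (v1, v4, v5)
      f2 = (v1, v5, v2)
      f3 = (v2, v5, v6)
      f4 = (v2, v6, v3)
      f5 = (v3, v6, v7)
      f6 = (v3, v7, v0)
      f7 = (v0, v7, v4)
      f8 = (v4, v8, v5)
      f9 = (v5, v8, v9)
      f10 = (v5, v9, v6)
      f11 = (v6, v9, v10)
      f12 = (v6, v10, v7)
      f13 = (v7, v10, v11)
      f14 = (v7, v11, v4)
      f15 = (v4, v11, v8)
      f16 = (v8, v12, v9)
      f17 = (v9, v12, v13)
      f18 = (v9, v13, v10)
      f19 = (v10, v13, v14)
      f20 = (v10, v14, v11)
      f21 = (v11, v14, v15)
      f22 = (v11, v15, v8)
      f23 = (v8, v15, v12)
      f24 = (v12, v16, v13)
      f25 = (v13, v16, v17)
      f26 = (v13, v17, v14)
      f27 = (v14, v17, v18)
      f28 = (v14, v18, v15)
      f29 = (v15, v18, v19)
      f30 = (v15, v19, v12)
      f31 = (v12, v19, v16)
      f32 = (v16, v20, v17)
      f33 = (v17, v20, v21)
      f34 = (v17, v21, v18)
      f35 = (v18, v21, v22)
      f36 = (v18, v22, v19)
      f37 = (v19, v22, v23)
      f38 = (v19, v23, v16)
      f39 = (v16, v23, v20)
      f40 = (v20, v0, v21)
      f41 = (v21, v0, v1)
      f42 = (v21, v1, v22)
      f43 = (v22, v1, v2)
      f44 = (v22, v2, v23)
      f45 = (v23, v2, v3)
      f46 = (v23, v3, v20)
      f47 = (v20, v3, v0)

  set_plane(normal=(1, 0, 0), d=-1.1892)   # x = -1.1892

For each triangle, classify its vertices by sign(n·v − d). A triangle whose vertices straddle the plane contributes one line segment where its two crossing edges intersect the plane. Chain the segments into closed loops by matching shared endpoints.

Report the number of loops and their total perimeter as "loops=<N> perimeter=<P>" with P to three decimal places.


Straddling triangles (20 of 48):
  (v4,v8,v5) [+-+] → (-1.1892, 2.3729, 0)–(-1.1892, 2.33937, 0.0387168)  len=0.0512
  (v5,v8,v9) [+-+] → (-1.1892, 2.33937, 0.0387168)–(-1.1892, 2.05974, 0.3616)  len=0.4271
  (v4,v11,v8) [++-] → (-1.1892, 2.05974, -0.3616)–(-1.1892, 2.3729, 0)  len=0.4784
  (v8,v12,v9) [--+] → (-1.1892, 1.81534, 0.502706)–(-1.1892, 2.05974, 0.3616)  len=0.2822
  (v9,v12,v13) [+--] → (-1.1892, 1.81534, 0.502706)–(-1.1892, 1.76806, 0.53)  len=0.0546
  (v9,v13,v10) [+-+] → (-1.1892, 1.76806, 0.53)–(-1.1892, 1.08406, 0.135092)  len=0.7898
  (v10,v13,v14) [+--] → (-1.1892, 1.08406, 0.135092)–(-1.1892, 0.850077, 0)  len=0.2702
  (v10,v14,v11) [+-+] → (-1.1892, 0.850077, 0)–(-1.1892, 1.63364, -0.45239)  len=0.9048
  (v11,v14,v15) [+--] → (-1.1892, 1.63364, -0.45239)–(-1.1892, 1.76806, -0.53)  len=0.1552
  (v11,v15,v8) [+--] → (-1.1892, 1.76806, -0.53)–(-1.1892, 2.05974, -0.3616)  len=0.3368
  (v13,v16,v17) [--+] → (-1.1892, -2.05974, 0.3616)–(-1.1892, -1.76806, 0.53)  len=0.3368
  (v13,v17,v14) [-+-] → (-1.1892, -1.76806, 0.53)–(-1.1892, -1.63364, 0.45239)  len=0.1552
  (v14,v17,v18) [-++] → (-1.1892, -1.63364, 0.45239)–(-1.1892, -0.850077, 0)  len=0.9048
  (v14,v18,v15) [-+-] → (-1.1892, -0.850077, 0)–(-1.1892, -1.08406, -0.135092)  len=0.2702
  (v15,v18,v19) [-++] → (-1.1892, -1.08406, -0.135092)–(-1.1892, -1.76806, -0.53)  len=0.7898
  (v15,v19,v12) [-+-] → (-1.1892, -1.76806, -0.53)–(-1.1892, -1.81534, -0.502706)  len=0.0546
  (v12,v19,v16) [-+-] → (-1.1892, -1.81534, -0.502706)–(-1.1892, -2.05974, -0.3616)  len=0.2822
  (v16,v20,v17) [-++] → (-1.1892, -2.3729, 0)–(-1.1892, -2.05974, 0.3616)  len=0.4784
  (v19,v23,v16) [++-] → (-1.1892, -2.33937, -0.0387168)–(-1.1892, -2.05974, -0.3616)  len=0.4271
  (v16,v23,v20) [-++] → (-1.1892, -2.33937, -0.0387168)–(-1.1892, -2.3729, 0)  len=0.0512

Chained into 2 loop(s):
  loop 1: 10 segments, perimeter = 3.7503
  loop 2: 10 segments, perimeter = 3.7503
Total perimeter = 7.501

loops=2 perimeter=7.501


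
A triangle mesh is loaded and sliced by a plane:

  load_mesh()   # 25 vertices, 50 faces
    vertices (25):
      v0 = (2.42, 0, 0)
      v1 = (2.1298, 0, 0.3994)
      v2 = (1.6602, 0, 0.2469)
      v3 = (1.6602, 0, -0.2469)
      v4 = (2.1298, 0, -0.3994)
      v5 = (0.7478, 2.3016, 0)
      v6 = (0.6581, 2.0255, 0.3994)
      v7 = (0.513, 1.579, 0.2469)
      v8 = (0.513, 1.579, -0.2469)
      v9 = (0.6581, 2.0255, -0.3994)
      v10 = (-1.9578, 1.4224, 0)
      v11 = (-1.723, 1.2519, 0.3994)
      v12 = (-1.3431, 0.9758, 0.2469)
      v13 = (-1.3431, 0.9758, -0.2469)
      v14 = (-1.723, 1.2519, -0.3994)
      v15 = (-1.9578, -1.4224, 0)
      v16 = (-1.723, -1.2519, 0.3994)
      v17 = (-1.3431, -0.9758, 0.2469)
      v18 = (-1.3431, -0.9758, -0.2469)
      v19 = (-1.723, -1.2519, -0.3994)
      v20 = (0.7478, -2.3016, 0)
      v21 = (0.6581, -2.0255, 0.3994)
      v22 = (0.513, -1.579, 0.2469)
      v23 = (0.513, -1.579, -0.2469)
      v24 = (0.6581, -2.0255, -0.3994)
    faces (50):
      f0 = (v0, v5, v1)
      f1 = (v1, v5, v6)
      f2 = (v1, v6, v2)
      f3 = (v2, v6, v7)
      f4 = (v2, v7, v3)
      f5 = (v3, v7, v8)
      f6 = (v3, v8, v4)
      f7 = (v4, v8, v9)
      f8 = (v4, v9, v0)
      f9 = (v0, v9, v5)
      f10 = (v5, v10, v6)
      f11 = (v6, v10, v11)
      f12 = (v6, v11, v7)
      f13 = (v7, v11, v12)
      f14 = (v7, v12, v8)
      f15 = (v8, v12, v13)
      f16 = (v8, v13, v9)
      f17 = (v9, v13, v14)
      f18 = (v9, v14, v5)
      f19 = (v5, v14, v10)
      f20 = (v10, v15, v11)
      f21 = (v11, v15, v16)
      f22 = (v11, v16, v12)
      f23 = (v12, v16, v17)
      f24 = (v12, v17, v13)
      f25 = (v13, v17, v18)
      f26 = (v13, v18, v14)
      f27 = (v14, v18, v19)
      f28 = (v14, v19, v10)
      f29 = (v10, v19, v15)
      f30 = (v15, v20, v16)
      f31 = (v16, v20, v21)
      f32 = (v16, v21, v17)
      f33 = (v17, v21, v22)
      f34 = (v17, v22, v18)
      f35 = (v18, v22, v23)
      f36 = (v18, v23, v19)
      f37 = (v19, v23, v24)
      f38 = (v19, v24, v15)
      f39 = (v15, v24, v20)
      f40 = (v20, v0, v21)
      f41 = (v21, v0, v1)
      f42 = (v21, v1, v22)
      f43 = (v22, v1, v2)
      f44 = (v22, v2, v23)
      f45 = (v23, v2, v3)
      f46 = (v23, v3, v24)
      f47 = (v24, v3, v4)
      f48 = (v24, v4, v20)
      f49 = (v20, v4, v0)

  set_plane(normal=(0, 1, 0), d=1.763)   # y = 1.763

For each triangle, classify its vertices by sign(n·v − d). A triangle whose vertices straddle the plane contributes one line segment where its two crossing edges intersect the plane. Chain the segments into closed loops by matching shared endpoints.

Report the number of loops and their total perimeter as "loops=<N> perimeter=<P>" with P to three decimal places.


loops=1 perimeter=4.741

Straddling triangles (14 of 50):
  (v0,v5,v1) [-+-] → (1.13911, 1.763, 0)–(1.0712, 1.763, 0.093464)  len=0.1155
  (v1,v5,v6) [-++] → (1.0712, 1.763, 0.093464)–(0.848829, 1.763, 0.3994)  len=0.3782
  (v1,v6,v2) [-+-] → (0.848829, 1.763, 0.3994)–(0.78797, 1.763, 0.379636)  len=0.0640
  (v2,v6,v7) [-+-] → (0.78797, 1.763, 0.379636)–(0.572795, 1.763, 0.309744)  len=0.2262
  (v4,v8,v9) [--+] → (0.572795, 1.763, -0.309744)–(0.848829, 1.763, -0.3994)  len=0.2902
  (v4,v9,v0) [-+-] → (0.848829, 1.763, -0.3994)–(0.886438, 1.763, -0.347639)  len=0.0640
  (v0,v9,v5) [-++] → (0.886438, 1.763, -0.347639)–(1.13911, 1.763, 0)  len=0.4298
  (v5,v10,v6) [+-+] → (-0.909657, 1.763, 0)–(-0.480474, 1.763, 0.225561)  len=0.4848
  (v6,v10,v11) [+--] → (-0.480474, 1.763, 0.225561)–(-0.149861, 1.763, 0.3994)  len=0.3735
  (v6,v11,v7) [+--] → (-0.149861, 1.763, 0.3994)–(0.572795, 1.763, 0.309744)  len=0.7282
  (v8,v13,v9) [--+] → (0.157657, 1.763, -0.361264)–(0.572795, 1.763, -0.309744)  len=0.4183
  (v9,v13,v14) [+--] → (0.157657, 1.763, -0.361264)–(-0.149861, 1.763, -0.3994)  len=0.3099
  (v9,v14,v5) [+-+] → (-0.149861, 1.763, -0.3994)–(-0.519965, 1.763, -0.204932)  len=0.4181
  (v5,v14,v10) [+--] → (-0.519965, 1.763, -0.204932)–(-0.909657, 1.763, 0)  len=0.4403

Chained into 1 loop(s):
  loop 1: 14 segments, perimeter = 4.7411
Total perimeter = 4.741


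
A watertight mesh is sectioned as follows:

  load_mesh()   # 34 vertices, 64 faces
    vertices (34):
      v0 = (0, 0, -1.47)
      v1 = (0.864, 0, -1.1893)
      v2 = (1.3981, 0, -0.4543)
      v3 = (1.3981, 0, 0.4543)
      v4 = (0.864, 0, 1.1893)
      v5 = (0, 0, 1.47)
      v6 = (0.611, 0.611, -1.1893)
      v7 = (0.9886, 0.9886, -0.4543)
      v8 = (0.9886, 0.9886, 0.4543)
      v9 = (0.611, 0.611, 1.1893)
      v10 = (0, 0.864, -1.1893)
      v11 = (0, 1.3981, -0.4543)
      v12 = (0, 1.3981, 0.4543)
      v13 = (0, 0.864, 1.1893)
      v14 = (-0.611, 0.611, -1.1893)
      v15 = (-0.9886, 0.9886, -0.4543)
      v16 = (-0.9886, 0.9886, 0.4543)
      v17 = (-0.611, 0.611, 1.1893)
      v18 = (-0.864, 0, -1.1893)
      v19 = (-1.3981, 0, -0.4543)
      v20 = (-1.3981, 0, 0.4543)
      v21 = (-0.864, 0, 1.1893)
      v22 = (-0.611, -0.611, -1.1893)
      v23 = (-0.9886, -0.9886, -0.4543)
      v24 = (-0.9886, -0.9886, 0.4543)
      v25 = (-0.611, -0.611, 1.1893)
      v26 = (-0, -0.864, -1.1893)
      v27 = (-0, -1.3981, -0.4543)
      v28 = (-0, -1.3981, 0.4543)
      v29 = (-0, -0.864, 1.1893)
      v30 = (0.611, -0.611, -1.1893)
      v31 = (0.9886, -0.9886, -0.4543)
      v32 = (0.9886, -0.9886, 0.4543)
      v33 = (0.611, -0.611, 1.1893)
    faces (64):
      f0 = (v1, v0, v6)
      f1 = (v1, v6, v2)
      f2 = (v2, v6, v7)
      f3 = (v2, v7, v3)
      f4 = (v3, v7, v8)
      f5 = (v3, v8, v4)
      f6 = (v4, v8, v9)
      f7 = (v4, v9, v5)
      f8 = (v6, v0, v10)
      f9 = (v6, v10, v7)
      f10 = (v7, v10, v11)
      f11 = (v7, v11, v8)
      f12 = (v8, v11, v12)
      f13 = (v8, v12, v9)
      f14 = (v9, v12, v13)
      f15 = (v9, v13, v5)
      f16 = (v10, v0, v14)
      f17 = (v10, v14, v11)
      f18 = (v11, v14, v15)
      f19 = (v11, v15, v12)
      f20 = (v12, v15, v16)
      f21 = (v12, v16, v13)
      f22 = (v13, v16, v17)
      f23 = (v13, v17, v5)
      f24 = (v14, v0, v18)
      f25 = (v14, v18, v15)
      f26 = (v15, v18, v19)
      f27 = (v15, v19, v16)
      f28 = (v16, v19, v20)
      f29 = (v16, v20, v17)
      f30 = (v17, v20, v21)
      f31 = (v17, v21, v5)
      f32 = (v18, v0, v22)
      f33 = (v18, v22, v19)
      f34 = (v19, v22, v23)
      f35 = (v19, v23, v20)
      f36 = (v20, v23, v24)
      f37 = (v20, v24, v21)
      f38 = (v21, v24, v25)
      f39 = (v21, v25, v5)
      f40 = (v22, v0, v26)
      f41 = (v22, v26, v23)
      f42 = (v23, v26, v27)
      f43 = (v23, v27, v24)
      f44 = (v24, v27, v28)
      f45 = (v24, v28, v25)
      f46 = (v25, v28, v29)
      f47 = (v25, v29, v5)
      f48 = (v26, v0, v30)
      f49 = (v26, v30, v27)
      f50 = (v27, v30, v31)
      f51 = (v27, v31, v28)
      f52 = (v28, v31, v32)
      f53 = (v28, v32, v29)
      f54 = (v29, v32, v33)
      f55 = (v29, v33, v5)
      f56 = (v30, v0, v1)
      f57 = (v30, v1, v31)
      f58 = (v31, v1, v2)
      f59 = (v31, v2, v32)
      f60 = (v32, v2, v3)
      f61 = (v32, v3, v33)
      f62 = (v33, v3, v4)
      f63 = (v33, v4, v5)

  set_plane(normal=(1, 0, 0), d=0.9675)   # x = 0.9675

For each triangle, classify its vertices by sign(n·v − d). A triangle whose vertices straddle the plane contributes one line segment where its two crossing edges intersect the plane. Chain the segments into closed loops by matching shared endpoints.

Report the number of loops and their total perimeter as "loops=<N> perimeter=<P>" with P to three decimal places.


loops=1 perimeter=6.475

Straddling triangles (18 of 64):
  (v1,v6,v2) [--+] → (0.9675, 0.334261, -0.856398)–(0.9675, 0, -1.04687)  len=0.3847
  (v2,v6,v7) [+-+] → (0.9675, 0.334261, -0.856398)–(0.9675, 0.9675, -0.495371)  len=0.7289
  (v3,v8,v4) [++-] → (0.9675, 0.821189, 0.578766)–(0.9675, 0, 1.04687)  len=0.9452
  (v4,v8,v9) [-+-] → (0.9675, 0.821189, 0.578766)–(0.9675, 0.9675, 0.495371)  len=0.1684
  (v6,v10,v7) [--+] → (0.9675, 0.985941, -0.469987)–(0.9675, 0.9675, -0.495371)  len=0.0314
  (v7,v10,v11) [+--] → (0.9675, 0.985941, -0.469987)–(0.9675, 0.99734, -0.4543)  len=0.0194
  (v7,v11,v8) [+-+] → (0.9675, 0.99734, -0.4543)–(0.9675, 0.99734, 0.434907)  len=0.8892
  (v8,v11,v12) [+--] → (0.9675, 0.99734, 0.434907)–(0.9675, 0.99734, 0.4543)  len=0.0194
  (v8,v12,v9) [+--] → (0.9675, 0.99734, 0.4543)–(0.9675, 0.9675, 0.495371)  len=0.0508
  (v27,v30,v31) [--+] → (0.9675, -0.9675, -0.495371)–(0.9675, -0.99734, -0.4543)  len=0.0508
  (v27,v31,v28) [-+-] → (0.9675, -0.99734, -0.4543)–(0.9675, -0.99734, -0.434907)  len=0.0194
  (v28,v31,v32) [-++] → (0.9675, -0.99734, -0.434907)–(0.9675, -0.99734, 0.4543)  len=0.8892
  (v28,v32,v29) [-+-] → (0.9675, -0.99734, 0.4543)–(0.9675, -0.985941, 0.469987)  len=0.0194
  (v29,v32,v33) [-+-] → (0.9675, -0.985941, 0.469987)–(0.9675, -0.9675, 0.495371)  len=0.0314
  (v30,v1,v31) [--+] → (0.9675, -0.821189, -0.578766)–(0.9675, -0.9675, -0.495371)  len=0.1684
  (v31,v1,v2) [+-+] → (0.9675, -0.821189, -0.578766)–(0.9675, 0, -1.04687)  len=0.9452
  (v32,v3,v33) [++-] → (0.9675, -0.334261, 0.856398)–(0.9675, -0.9675, 0.495371)  len=0.7289
  (v33,v3,v4) [-+-] → (0.9675, -0.334261, 0.856398)–(0.9675, 0, 1.04687)  len=0.3847

Chained into 1 loop(s):
  loop 1: 18 segments, perimeter = 6.4748
Total perimeter = 6.475


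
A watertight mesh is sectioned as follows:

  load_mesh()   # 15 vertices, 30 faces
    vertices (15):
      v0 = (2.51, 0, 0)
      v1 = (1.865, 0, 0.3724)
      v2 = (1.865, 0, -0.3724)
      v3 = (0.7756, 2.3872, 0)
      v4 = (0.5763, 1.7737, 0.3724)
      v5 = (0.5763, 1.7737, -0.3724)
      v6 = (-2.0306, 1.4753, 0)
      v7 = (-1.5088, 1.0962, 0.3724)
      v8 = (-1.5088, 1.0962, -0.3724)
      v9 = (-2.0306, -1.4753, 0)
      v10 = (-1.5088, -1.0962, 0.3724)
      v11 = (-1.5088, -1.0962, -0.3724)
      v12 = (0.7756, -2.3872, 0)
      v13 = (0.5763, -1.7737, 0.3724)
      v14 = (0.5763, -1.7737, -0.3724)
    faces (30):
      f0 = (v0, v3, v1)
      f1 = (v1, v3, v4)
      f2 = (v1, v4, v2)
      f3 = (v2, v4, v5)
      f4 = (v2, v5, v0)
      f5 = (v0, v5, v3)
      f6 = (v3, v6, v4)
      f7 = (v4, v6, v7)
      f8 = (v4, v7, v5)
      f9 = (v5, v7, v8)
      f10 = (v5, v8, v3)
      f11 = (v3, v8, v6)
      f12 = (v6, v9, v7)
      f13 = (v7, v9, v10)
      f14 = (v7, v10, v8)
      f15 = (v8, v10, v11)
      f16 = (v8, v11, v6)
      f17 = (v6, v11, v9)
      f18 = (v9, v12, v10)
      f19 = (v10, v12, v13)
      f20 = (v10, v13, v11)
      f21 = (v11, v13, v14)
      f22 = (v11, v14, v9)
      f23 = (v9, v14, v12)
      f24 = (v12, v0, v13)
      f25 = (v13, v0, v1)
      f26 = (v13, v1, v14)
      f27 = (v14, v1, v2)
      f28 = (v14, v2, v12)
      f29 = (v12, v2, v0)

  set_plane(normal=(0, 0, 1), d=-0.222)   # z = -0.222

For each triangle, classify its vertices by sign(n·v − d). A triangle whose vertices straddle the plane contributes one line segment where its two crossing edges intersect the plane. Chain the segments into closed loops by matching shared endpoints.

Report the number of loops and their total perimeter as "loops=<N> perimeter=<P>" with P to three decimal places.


loops=2 perimeter=23.455

Straddling triangles (20 of 30):
  (v1,v4,v2) [++-] → (1.60477, 0.358169, -0.222)–(1.865, 0, -0.222)  len=0.4427
  (v2,v4,v5) [-+-] → (1.60477, 0.358169, -0.222)–(0.5763, 1.7737, -0.222)  len=1.7497
  (v2,v5,v0) [--+] → (1.35726, 1.05736, -0.222)–(2.12549, 0, -0.222)  len=1.3070
  (v0,v5,v3) [+-+] → (1.35726, 1.05736, -0.222)–(0.656791, 2.02147, -0.222)  len=1.1917
  (v4,v7,v5) [++-] → (0.155249, 1.63689, -0.222)–(0.5763, 1.7737, -0.222)  len=0.4427
  (v5,v7,v8) [-+-] → (0.155249, 1.63689, -0.222)–(-1.5088, 1.0962, -0.222)  len=1.7497
  (v5,v8,v3) [--+] → (-0.586207, 1.61759, -0.222)–(0.656791, 2.02147, -0.222)  len=1.3070
  (v3,v8,v6) [+-+] → (-0.586207, 1.61759, -0.222)–(-1.71954, 1.24931, -0.222)  len=1.1917
  (v7,v10,v8) [++-] → (-1.5088, 0.653481, -0.222)–(-1.5088, 1.0962, -0.222)  len=0.4427
  (v8,v10,v11) [-+-] → (-1.5088, 0.653481, -0.222)–(-1.5088, -1.0962, -0.222)  len=1.7497
  (v8,v11,v6) [--+] → (-1.71954, -0.0576565, -0.222)–(-1.71954, 1.24931, -0.222)  len=1.3070
  (v6,v11,v9) [+-+] → (-1.71954, -0.0576565, -0.222)–(-1.71954, -1.24931, -0.222)  len=1.1916
  (v10,v13,v11) [++-] → (-1.08775, -1.23301, -0.222)–(-1.5088, -1.0962, -0.222)  len=0.4427
  (v11,v13,v14) [-+-] → (-1.08775, -1.23301, -0.222)–(0.5763, -1.7737, -0.222)  len=1.7497
  (v11,v14,v9) [--+] → (-0.47654, -1.65319, -0.222)–(-1.71954, -1.24931, -0.222)  len=1.3070
  (v9,v14,v12) [+-+] → (-0.47654, -1.65319, -0.222)–(0.656791, -2.02147, -0.222)  len=1.1917
  (v13,v1,v14) [++-] → (0.836532, -1.41553, -0.222)–(0.5763, -1.7737, -0.222)  len=0.4427
  (v14,v1,v2) [-+-] → (0.836532, -1.41553, -0.222)–(1.865, 0, -0.222)  len=1.7497
  (v14,v2,v12) [--+] → (1.42503, -0.964111, -0.222)–(0.656791, -2.02147, -0.222)  len=1.3070
  (v12,v2,v0) [+-+] → (1.42503, -0.964111, -0.222)–(2.12549, 0, -0.222)  len=1.1917

Chained into 2 loop(s):
  loop 1: 10 segments, perimeter = 10.9621
  loop 2: 10 segments, perimeter = 12.4933
Total perimeter = 23.455


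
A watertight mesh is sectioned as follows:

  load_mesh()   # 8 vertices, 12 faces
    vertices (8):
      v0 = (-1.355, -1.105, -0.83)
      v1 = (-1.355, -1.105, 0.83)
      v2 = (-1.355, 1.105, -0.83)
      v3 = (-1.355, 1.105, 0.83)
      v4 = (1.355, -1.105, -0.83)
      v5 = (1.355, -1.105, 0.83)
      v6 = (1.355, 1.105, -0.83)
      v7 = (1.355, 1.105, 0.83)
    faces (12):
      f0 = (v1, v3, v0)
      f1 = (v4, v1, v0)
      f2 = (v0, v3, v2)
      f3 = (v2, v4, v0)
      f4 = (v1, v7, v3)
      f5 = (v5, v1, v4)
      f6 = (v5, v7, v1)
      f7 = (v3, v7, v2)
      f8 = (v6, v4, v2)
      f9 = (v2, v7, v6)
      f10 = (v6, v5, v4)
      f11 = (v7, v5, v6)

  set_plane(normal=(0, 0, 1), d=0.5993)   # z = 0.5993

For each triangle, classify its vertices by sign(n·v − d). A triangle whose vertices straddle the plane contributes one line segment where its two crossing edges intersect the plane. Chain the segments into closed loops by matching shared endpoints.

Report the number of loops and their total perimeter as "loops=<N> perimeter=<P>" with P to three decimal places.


loops=1 perimeter=9.840

Straddling triangles (8 of 12):
  (v1,v3,v0) [++-] → (-1.355, 0.797863, 0.5993)–(-1.355, -1.105, 0.5993)  len=1.9029
  (v4,v1,v0) [-+-] → (-0.978375, -1.105, 0.5993)–(-1.355, -1.105, 0.5993)  len=0.3766
  (v0,v3,v2) [-+-] → (-1.355, 0.797863, 0.5993)–(-1.355, 1.105, 0.5993)  len=0.3071
  (v5,v1,v4) [++-] → (-0.978375, -1.105, 0.5993)–(1.355, -1.105, 0.5993)  len=2.3334
  (v3,v7,v2) [++-] → (0.978375, 1.105, 0.5993)–(-1.355, 1.105, 0.5993)  len=2.3334
  (v2,v7,v6) [-+-] → (0.978375, 1.105, 0.5993)–(1.355, 1.105, 0.5993)  len=0.3766
  (v6,v5,v4) [-+-] → (1.355, -0.797863, 0.5993)–(1.355, -1.105, 0.5993)  len=0.3071
  (v7,v5,v6) [++-] → (1.355, -0.797863, 0.5993)–(1.355, 1.105, 0.5993)  len=1.9029

Chained into 1 loop(s):
  loop 1: 8 segments, perimeter = 9.8400
Total perimeter = 9.840


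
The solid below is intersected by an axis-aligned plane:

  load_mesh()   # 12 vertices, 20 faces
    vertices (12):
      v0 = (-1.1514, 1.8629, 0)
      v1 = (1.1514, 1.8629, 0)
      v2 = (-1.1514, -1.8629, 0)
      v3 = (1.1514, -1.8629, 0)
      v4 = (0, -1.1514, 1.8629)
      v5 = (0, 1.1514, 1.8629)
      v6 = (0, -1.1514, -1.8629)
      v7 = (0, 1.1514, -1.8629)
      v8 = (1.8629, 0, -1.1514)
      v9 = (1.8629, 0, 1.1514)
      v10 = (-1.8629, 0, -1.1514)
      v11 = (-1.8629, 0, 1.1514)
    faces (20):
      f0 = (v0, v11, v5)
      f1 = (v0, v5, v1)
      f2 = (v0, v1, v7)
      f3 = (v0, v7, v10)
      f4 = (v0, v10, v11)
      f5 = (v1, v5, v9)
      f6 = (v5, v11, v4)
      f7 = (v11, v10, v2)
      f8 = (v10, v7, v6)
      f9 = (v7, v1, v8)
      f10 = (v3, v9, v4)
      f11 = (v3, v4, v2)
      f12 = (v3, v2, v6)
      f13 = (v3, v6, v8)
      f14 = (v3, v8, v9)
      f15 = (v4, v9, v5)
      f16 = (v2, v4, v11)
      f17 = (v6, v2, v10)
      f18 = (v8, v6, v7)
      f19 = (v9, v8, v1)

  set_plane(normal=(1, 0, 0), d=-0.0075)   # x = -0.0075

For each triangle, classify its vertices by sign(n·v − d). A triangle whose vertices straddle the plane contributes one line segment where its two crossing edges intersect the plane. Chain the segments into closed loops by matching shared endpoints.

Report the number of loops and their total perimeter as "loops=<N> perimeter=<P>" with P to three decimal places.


Straddling triangles (10 of 20):
  (v0,v11,v5) [--+] → (-0.0075, 1.14676, 1.86004)–(-0.0075, 1.15603, 1.85077)  len=0.0131
  (v0,v5,v1) [-++] → (-0.0075, 1.15603, 1.85077)–(-0.0075, 1.8629, 0)  len=1.9812
  (v0,v1,v7) [-++] → (-0.0075, 1.8629, 0)–(-0.0075, 1.15603, -1.85077)  len=1.9812
  (v0,v7,v10) [-+-] → (-0.0075, 1.15603, -1.85077)–(-0.0075, 1.14676, -1.86004)  len=0.0131
  (v5,v11,v4) [+-+] → (-0.0075, 1.14676, 1.86004)–(-0.0075, -1.14676, 1.86004)  len=2.2935
  (v10,v7,v6) [-++] → (-0.0075, 1.14676, -1.86004)–(-0.0075, -1.14676, -1.86004)  len=2.2935
  (v3,v4,v2) [++-] → (-0.0075, -1.15603, 1.85077)–(-0.0075, -1.8629, 0)  len=1.9812
  (v3,v2,v6) [+-+] → (-0.0075, -1.8629, 0)–(-0.0075, -1.15603, -1.85077)  len=1.9812
  (v2,v4,v11) [-+-] → (-0.0075, -1.15603, 1.85077)–(-0.0075, -1.14676, 1.86004)  len=0.0131
  (v6,v2,v10) [+--] → (-0.0075, -1.15603, -1.85077)–(-0.0075, -1.14676, -1.86004)  len=0.0131

Chained into 1 loop(s):
  loop 1: 10 segments, perimeter = 12.5641
Total perimeter = 12.564

loops=1 perimeter=12.564


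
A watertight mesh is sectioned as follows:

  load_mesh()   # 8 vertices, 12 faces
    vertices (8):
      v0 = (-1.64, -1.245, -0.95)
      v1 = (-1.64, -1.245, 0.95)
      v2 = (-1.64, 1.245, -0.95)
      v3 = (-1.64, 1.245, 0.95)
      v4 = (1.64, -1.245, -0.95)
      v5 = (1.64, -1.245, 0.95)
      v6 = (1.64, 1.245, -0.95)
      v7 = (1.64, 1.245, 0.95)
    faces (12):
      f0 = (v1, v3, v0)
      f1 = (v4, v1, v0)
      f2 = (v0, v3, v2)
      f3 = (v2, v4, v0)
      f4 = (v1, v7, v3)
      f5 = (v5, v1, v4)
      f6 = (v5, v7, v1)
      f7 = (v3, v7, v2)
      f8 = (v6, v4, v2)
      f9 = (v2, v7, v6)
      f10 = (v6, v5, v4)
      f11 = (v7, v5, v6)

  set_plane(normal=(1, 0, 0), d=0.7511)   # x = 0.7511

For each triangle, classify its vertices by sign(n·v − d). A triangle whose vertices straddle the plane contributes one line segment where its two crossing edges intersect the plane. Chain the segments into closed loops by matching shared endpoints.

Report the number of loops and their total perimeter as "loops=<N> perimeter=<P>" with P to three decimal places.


loops=1 perimeter=8.780

Straddling triangles (8 of 12):
  (v4,v1,v0) [+--] → (0.7511, -1.245, -0.435088)–(0.7511, -1.245, -0.95)  len=0.5149
  (v2,v4,v0) [-+-] → (0.7511, -0.570195, -0.95)–(0.7511, -1.245, -0.95)  len=0.6748
  (v1,v7,v3) [-+-] → (0.7511, 0.570195, 0.95)–(0.7511, 1.245, 0.95)  len=0.6748
  (v5,v1,v4) [+-+] → (0.7511, -1.245, 0.95)–(0.7511, -1.245, -0.435088)  len=1.3851
  (v5,v7,v1) [++-] → (0.7511, 0.570195, 0.95)–(0.7511, -1.245, 0.95)  len=1.8152
  (v3,v7,v2) [-+-] → (0.7511, 1.245, 0.95)–(0.7511, 1.245, 0.435088)  len=0.5149
  (v6,v4,v2) [++-] → (0.7511, -0.570195, -0.95)–(0.7511, 1.245, -0.95)  len=1.8152
  (v2,v7,v6) [-++] → (0.7511, 1.245, 0.435088)–(0.7511, 1.245, -0.95)  len=1.3851

Chained into 1 loop(s):
  loop 1: 8 segments, perimeter = 8.7800
Total perimeter = 8.780
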